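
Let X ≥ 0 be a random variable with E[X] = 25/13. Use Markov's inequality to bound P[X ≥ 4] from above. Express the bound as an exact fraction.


μ = E[X] = 25/13, a = 4.
Markov: P[X ≥ 4] ≤ μ/a = (25/13)/4 = 25/52.
Numerically: ≈ 0.480769.
(Since a = 4 > μ = 1.923077, the bound 25/52 is < 1 and informative.)

P[X ≥ 4] ≤ 25/52 ≈ 0.480769.


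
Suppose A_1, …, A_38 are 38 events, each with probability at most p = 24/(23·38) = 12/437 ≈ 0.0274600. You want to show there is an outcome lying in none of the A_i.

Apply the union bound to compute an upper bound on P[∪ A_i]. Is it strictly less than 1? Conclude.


Union bound: P[∪_{i=1}^{38} A_i] ≤ Σ_i P[A_i] ≤ 38·p = 38·(12/437) = 24/23.
Numerically: 24/23 ≈ 1.0434783.
Is 24/23 < 1? NO.
Since the bound 24/23 is ≥ 1, the union bound is uninformative here; it does NOT by itself certify existence.

38·p = 24/23 ≈ 1.0434783; existence NOT certified by the union bound.


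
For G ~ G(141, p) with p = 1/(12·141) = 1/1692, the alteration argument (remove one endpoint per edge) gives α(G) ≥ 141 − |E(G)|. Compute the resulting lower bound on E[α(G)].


E[|E(G)|] = C(141, 2)·p = 9870 · (1/1692) = 35/6.
E[α(G)] ≥ n − E[|E(G)|] = 141 − 35/6 = 811/6.
Numerically: ≈ 135.166667.
(This is only a lower bound; the true E[α(G)] may be larger.)

E[α(G)] ≥ 811/6 ≈ 135.166667.


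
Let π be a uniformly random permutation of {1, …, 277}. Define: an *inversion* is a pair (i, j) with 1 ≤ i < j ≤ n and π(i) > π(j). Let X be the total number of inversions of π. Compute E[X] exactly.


Write X = Σ X_I over the C(277, 2) = 38226 pairs i < j, with X_I the indicator of one inversion.
There are 38226 indicators.
For each fixed pair i < j, the values π(i) and π(j) are two distinct elements of {1, …, 277} in uniformly random order; by symmetry P[π(i) > π(j)] = 1/2.
By linearity: E[X] = 38226 · (1/2) = C(277, 2) · (1/2) = 38226/2 = 19113 ≈ 19113.00000.

E[X] = 19113 = 19113.00000.


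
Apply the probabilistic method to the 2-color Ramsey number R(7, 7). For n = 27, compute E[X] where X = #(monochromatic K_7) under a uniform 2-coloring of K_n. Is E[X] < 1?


E[X] = C(27, 7) · 2^{1 − 21} = 888030 · 2^{−20} = 888030/1048576.
As a reduced fraction: E[X] = 444015/524288 ≈ 0.847.
Is E[X] < 1? YES.
Since E[X] < 1, there exists a 2-coloring of K_{27} with no monochromatic K_7; hence R(7, 7) > 27.

E[X] = 444015/524288 ≈ 0.847; E[X] < 1, so R(7, 7) > 27.


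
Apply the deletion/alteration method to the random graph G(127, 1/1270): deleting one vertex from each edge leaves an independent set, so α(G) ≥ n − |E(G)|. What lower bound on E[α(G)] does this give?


E[|E(G)|] = C(127, 2)·p = 8001 · (1/1270) = 63/10.
E[α(G)] ≥ n − E[|E(G)|] = 127 − 63/10 = 1207/10.
Numerically: ≈ 120.700000.
(This is only a lower bound; the true E[α(G)] may be larger.)

E[α(G)] ≥ 1207/10 ≈ 120.700000.


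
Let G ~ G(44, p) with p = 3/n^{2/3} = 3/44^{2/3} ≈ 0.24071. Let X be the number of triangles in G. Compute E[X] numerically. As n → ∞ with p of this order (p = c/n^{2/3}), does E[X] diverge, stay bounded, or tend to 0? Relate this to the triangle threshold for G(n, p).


Number of potential triangles: C(44, 3) = 13244.
Each occurs with probability p³ ≈ (0.24071)³ ≈ 1.3946281e-02.
By linearity: E[X] = C(44, 3)·p³ ≈ 13244 · 1.3946281e-02 ≈ 184.70455.
Since α = 2/3 < 1, p = c/n^{2/3} ≫ 1/n is above the triangle threshold p ~ 1/n. Asymptotically E[X] ~ (c³/6)·n^{3(1−α)} = (3³/6)·n^{1} → ∞; triangles are abundant w.h.p.

E[X] ≈ 184.70455; in regime p = Θ(1/n^{2/3}) E[X] diverges (above the triangle threshold p ~ 1/n).


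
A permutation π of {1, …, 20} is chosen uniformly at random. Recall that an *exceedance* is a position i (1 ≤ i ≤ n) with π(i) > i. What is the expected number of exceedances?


Write X = Σ_{i=1}^{20} X_i, where X_i = 1_{π(i) > i}.
For each fixed i, π(i) is uniform over {1, …, 20} (marginal of a uniform permutation), so P[π(i) > i] = (n − i)/n. Summing: Σ_{i=1}^{20} (n − i)/n = (0 + 1 + … + 19)/20 = 20(20 − 1)/(2·20) = (20 − 1)/2.
Hence E[X] = Σ_{i=1}^{20} (20 − i)/20 = 19/2 ≈ 9.5000.

E[X] = 19/2 = 9.5000.


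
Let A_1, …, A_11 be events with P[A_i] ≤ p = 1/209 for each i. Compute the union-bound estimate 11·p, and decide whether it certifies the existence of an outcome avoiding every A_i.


Union bound: P[∪_{i=1}^{11} A_i] ≤ Σ_i P[A_i] ≤ 11·p = 11·(1/209) = 1/19.
Numerically: 1/19 ≈ 0.05263.
Is 1/19 < 1? YES.
Since P[∪ A_i] ≤ 1/19 < 1, the complement has P[∩ A_i^c] ≥ 1 − 1/19 = 18/19 > 0, so some outcome avoids every A_i.

11·p = 1/19 ≈ 0.05263; existence CERTIFIED by the union bound.


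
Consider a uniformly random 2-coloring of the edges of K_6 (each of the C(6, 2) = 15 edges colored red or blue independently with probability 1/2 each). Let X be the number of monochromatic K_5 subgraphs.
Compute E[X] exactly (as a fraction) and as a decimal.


Let X = Σ_S X_S over the C(6, 5) = 6 subsets S of size 5, where X_S = 1 if the K_5 on S is monochromatic.
For a fixed S, the K_5 on S has C(5, 2) = 10 edges. P[all 10 edges red] = (1/2)^10, and likewise for blue, so P[monochromatic] = 2·(1/2)^10 = 2^{1 − 10} = 1/512.
By linearity: E[X] = C(6, 5) · 2^{1 − 10} = 6 · 1/512 = 3/256.
Numerically: E[X] ≈ 0.01172.

E[X] = C(6,5)·2^(1−C(5,2)) = 3/256 ≈ 0.01172.


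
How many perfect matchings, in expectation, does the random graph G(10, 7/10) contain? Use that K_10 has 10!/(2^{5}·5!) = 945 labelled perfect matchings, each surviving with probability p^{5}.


K_10 has 10!/(2^{5}·5!) = 945 labelled perfect matchings.
For each such perfect matching H, let X_H = 1 if all 5 edges of H are present in G. Then P[X_H = 1] = p^{5} = (7/10)^{5} = 16807/100000.
Summing the indicators: E[X] = Σ_H E[X_H] = 945 · p^{5} = 945 · 16807/100000 = 3176523/20000.
Numerically: E[X] ≈ 158.8.

E[X] = 945 · (7/10)^{5} = 3176523/20000 ≈ 158.8.


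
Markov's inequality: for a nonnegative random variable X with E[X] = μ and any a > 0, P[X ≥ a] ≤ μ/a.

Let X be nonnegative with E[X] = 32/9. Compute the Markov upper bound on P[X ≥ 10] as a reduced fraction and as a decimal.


μ = E[X] = 32/9, a = 10.
Markov: P[X ≥ 10] ≤ μ/a = (32/9)/10 = 16/45.
Numerically: ≈ 0.356.
(Since a = 10 > μ = 3.556, the bound 16/45 is < 1 and informative.)

P[X ≥ 10] ≤ 16/45 ≈ 0.356.


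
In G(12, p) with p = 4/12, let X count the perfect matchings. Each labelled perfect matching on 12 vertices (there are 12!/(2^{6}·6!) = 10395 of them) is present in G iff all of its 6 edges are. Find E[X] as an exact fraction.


K_12 has 12!/(2^{6}·6!) = 10395 labelled perfect matchings.
For each such perfect matching H, let X_H = 1 if all 6 edges of H are present in G. Then P[X_H = 1] = p^{6} = (1/3)^{6} = 1/729.
Summing the indicators: E[X] = Σ_H E[X_H] = 10395 · p^{6} = 10395 · 1/729 = 385/27.
Numerically: E[X] ≈ 14.3.

E[X] = 10395 · (1/3)^{6} = 385/27 ≈ 14.3.


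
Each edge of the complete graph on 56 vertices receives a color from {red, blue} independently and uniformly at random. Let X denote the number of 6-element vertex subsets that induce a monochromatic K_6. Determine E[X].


Let X = Σ_S X_S over the C(56, 6) = 32468436 subsets S of size 6, where X_S = 1 if the K_6 on S is monochromatic.
For a fixed S, the K_6 on S has C(6, 2) = 15 edges. P[all 15 edges red] = (1/2)^15, and likewise for blue, so P[monochromatic] = 2·(1/2)^15 = 2^{1 − 15} = 1/16384.
Summing: E[X] = C(56, 6) · 2^{1 − 15} = 32468436 · 1/16384 = 8117109/4096.
Numerically: E[X] ≈ 1981.7161.

E[X] = C(56,6)·2^(1−C(6,2)) = 8117109/4096 ≈ 1981.7161.


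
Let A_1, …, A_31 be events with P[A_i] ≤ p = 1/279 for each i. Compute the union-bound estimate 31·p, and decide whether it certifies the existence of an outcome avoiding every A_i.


Union bound: P[∪_{i=1}^{31} A_i] ≤ Σ_i P[A_i] ≤ 31·p = 31·(1/279) = 1/9.
Numerically: 1/9 ≈ 0.1111111.
Is 1/9 < 1? YES.
Since P[∪ A_i] ≤ 1/9 < 1, the complement has P[∩ A_i^c] ≥ 1 − 1/9 = 8/9 > 0, so some outcome avoids every A_i.

31·p = 1/9 ≈ 0.1111111; existence CERTIFIED by the union bound.


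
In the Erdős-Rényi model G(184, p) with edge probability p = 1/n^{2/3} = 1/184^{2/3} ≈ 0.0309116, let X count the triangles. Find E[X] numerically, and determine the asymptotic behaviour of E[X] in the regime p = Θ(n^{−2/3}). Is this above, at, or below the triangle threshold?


Number of potential triangles: C(184, 3) = 1021384.
Each occurs with probability p³ ≈ (0.0309116)³ ≈ 2.95368620e-05.
By linearity: E[X] = C(184, 3)·p³ ≈ 1021384 · 2.95368620e-05 ≈ 30.168478.
Since α = 2/3 < 1, p = c/n^{2/3} ≫ 1/n is above the triangle threshold p ~ 1/n. Asymptotically E[X] ~ (c³/6)·n^{3(1−α)} = (1³/6)·n^{1} → ∞; triangles are abundant w.h.p.

E[X] ≈ 30.168478; in regime p = Θ(1/n^{2/3}) E[X] diverges (above the triangle threshold p ~ 1/n).


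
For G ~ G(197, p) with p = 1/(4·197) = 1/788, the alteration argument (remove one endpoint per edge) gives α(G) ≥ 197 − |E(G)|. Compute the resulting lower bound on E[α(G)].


E[|E(G)|] = C(197, 2)·p = 19306 · (1/788) = 49/2.
E[α(G)] ≥ n − E[|E(G)|] = 197 − 49/2 = 345/2.
Numerically: ≈ 172.5000.
(This is only a lower bound; the true E[α(G)] may be larger.)

E[α(G)] ≥ 345/2 ≈ 172.5000.


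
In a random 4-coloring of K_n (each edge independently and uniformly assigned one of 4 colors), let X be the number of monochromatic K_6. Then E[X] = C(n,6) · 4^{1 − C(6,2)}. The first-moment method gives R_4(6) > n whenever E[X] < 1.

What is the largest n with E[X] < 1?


We need C(n, 6) · 4^{1 − 15} < 1, i.e. C(n, 6) < 4^{15 − 1} = 268435456.
Check values of n near the boundary:
  n = 72: C(72, 6) = 156238908; 156238908 < 268435456? YES
  n = 73: C(73, 6) = 170230452; 170230452 < 268435456? YES
  n = 74: C(74, 6) = 185250786; 185250786 < 268435456? YES
  n = 75: C(75, 6) = 201359550; 201359550 < 268435456? YES
  n = 76: C(76, 6) = 218618940; 218618940 < 268435456? YES
  n = 77: C(77, 6) = 237093780; 237093780 < 268435456? YES
  n = 78: C(78, 6) = 256851595; 256851595 < 268435456? YES
  n = 79: C(79, 6) = 277962685; 277962685 < 268435456? NO
  n = 80: C(80, 6) = 300500200; 300500200 < 268435456? NO
  n = 81: C(81, 6) = 324540216; 324540216 < 268435456? NO
The largest n with C(n, 6) < 268435456 is n = 78 (where E[X] = 256851595/268435456 ≈ 0.95685). Hence R_4(6) > 78, i.e. R_4(6) ≥ 79.

Largest n = 78; hence R_4(6) > 78.


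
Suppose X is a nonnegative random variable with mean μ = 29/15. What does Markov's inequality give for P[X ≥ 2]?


μ = E[X] = 29/15, a = 2.
Markov: P[X ≥ 2] ≤ μ/a = (29/15)/2 = 29/30.
Numerically: ≈ 0.96667.
(Since a = 2 > μ = 1.93333, the bound 29/30 is < 1 and informative.)

P[X ≥ 2] ≤ 29/30 ≈ 0.96667.


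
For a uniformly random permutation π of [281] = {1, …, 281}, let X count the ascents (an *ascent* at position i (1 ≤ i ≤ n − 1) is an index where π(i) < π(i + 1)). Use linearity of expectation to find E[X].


Write X = Σ X_I over i = 1, …, 280, with X_I the indicator of one ascent.
There are 280 indicators.
For each fixed i, the pair (π(i), π(i+1)) is a uniformly random ordered pair of distinct values from {1, …, 281}; by symmetry P[π(i) < π(i+1)] = 1/2.
By linearity: E[X] = 280 · (1/2) = (281 − 1) · (1/2) = 140 ≈ 140.000000.

E[X] = 140 = 140.000000.


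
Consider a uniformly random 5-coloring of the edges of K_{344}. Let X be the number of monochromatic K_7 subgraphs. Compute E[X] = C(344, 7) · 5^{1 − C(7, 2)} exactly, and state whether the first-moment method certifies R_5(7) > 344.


E[X] = C(344, 7) · 5^{1 − 21} = 106364775244728 · 5^{−20} = 106364775244728/95367431640625.
As a reduced fraction: E[X] = 106364775244728/95367431640625 ≈ 1.115316.
Is E[X] < 1? NO.
Since E[X] ≥ 1, the first-moment bound is inconclusive at n = 344; it does NOT by itself certify R_5(7) > 344.

E[X] = 106364775244728/95367431640625 ≈ 1.115316; E[X] ≥ 1; first-moment method inconclusive here.


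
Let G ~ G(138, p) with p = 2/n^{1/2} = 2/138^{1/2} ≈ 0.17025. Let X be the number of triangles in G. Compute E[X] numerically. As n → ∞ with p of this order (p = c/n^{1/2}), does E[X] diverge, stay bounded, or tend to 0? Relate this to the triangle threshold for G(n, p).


Number of potential triangles: C(138, 3) = 428536.
Each occurs with probability p³ ≈ (0.17025)³ ≈ 4.9348205e-03.
By linearity: E[X] = C(138, 3)·p³ ≈ 428536 · 4.9348205e-03 ≈ 2114.74822.
Since α = 1/2 < 1, p = c/n^{1/2} ≫ 1/n is above the triangle threshold p ~ 1/n. Asymptotically E[X] ~ (c³/6)·n^{3(1−α)} = (2³/6)·n^{1.5} → ∞; triangles are abundant w.h.p.

E[X] ≈ 2114.74822; in regime p = Θ(1/n^{1/2}) E[X] diverges (above the triangle threshold p ~ 1/n).


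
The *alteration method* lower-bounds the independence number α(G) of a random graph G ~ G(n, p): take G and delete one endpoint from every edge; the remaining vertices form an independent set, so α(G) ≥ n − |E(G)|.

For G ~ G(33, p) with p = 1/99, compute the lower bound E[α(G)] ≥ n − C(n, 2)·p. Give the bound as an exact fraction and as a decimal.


E[|E(G)|] = C(33, 2)·p = 528 · (1/99) = 16/3.
E[α(G)] ≥ n − E[|E(G)|] = 33 − 16/3 = 83/3.
Numerically: ≈ 27.666667.
(This is only a lower bound; the true E[α(G)] may be larger.)

E[α(G)] ≥ 83/3 ≈ 27.666667.


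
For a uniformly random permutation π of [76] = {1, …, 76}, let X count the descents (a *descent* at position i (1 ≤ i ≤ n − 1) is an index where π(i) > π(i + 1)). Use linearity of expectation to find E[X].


Write X = Σ X_I over i = 1, …, 75, with X_I the indicator of one descent.
There are 75 indicators.
For each fixed i, the pair (π(i), π(i+1)) is a uniformly random ordered pair of distinct values from {1, …, 76}; by symmetry P[π(i) > π(i+1)] = 1/2.
By linearity: E[X] = 75 · (1/2) = (76 − 1) · (1/2) = 75/2 ≈ 37.500.

E[X] = 75/2 = 37.500.


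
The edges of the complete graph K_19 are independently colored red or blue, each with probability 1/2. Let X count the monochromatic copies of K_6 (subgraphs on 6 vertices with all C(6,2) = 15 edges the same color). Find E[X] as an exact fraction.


Let X = Σ_S X_S over the C(19, 6) = 27132 subsets S of size 6, where X_S = 1 if the K_6 on S is monochromatic.
For a fixed S, the K_6 on S has C(6, 2) = 15 edges. P[all 15 edges red] = (1/2)^15, and likewise for blue, so P[monochromatic] = 2·(1/2)^15 = 2^{1 − 15} = 1/16384.
By linearity of expectation: E[X] = C(19, 6) · 2^{1 − 15} = 27132 · 1/16384 = 6783/4096.
Numerically: E[X] ≈ 1.6560.

E[X] = C(19,6)·2^(1−C(6,2)) = 6783/4096 ≈ 1.6560.


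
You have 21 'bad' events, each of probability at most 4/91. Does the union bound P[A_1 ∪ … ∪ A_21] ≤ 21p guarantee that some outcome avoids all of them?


Union bound: P[∪_{i=1}^{21} A_i] ≤ Σ_i P[A_i] ≤ 21·p = 21·(4/91) = 12/13.
Numerically: 12/13 ≈ 0.9230769.
Is 12/13 < 1? YES.
Since P[∪ A_i] ≤ 12/13 < 1, the complement has P[∩ A_i^c] ≥ 1 − 12/13 = 1/13 > 0, so some outcome avoids every A_i.

21·p = 12/13 ≈ 0.9230769; existence CERTIFIED by the union bound.


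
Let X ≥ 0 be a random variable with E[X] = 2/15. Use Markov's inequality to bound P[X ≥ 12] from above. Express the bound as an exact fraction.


μ = E[X] = 2/15, a = 12.
Markov: P[X ≥ 12] ≤ μ/a = (2/15)/12 = 1/90.
Numerically: ≈ 0.01111.
(Since a = 12 > μ = 0.13333, the bound 1/90 is < 1 and informative.)

P[X ≥ 12] ≤ 1/90 ≈ 0.01111.


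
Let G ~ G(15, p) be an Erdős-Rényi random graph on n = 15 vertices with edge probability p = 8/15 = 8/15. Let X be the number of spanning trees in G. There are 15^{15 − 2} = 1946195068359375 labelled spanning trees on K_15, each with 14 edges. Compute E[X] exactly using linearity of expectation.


K_15 has 15^{15 − 2} = 1946195068359375 labelled spanning trees.
For each such spanning tree H, let X_H = 1 if all 14 edges of H are present in G. Then P[X_H = 1] = p^{14} = (8/15)^{14} = 4398046511104/29192926025390625.
Summing the indicators: E[X] = Σ_H E[X_H] = 1946195068359375 · p^{14} = 1946195068359375 · 4398046511104/29192926025390625 = 4398046511104/15.
Numerically: E[X] ≈ 2.932e+11.

E[X] = 1946195068359375 · (8/15)^{14} = 4398046511104/15 ≈ 2.932e+11.


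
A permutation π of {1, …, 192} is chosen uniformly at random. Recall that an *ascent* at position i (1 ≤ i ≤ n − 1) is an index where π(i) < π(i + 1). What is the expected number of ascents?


Write X = Σ X_I over i = 1, …, 191, with X_I the indicator of one ascent.
There are 191 indicators.
For each fixed i, the pair (π(i), π(i+1)) is a uniformly random ordered pair of distinct values from {1, …, 192}; by symmetry P[π(i) < π(i+1)] = 1/2.
By linearity: E[X] = 191 · (1/2) = (192 − 1) · (1/2) = 191/2 ≈ 95.500000.

E[X] = 191/2 = 95.500000.


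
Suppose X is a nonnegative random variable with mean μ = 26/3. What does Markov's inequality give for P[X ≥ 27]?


μ = E[X] = 26/3, a = 27.
Markov: P[X ≥ 27] ≤ μ/a = (26/3)/27 = 26/81.
Numerically: ≈ 0.3210.
(Since a = 27 > μ = 8.6667, the bound 26/81 is < 1 and informative.)

P[X ≥ 27] ≤ 26/81 ≈ 0.3210.


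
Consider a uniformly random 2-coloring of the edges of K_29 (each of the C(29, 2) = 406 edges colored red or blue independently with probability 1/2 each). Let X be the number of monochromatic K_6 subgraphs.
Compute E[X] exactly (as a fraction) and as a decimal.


Let X = Σ_S X_S over the C(29, 6) = 475020 subsets S of size 6, where X_S = 1 if the K_6 on S is monochromatic.
For a fixed S, the K_6 on S has C(6, 2) = 15 edges. P[all 15 edges red] = (1/2)^15, and likewise for blue, so P[monochromatic] = 2·(1/2)^15 = 2^{1 − 15} = 1/16384.
By linearity: E[X] = C(29, 6) · 2^{1 − 15} = 475020 · 1/16384 = 118755/4096.
Numerically: E[X] ≈ 28.993.

E[X] = C(29,6)·2^(1−C(6,2)) = 118755/4096 ≈ 28.993.


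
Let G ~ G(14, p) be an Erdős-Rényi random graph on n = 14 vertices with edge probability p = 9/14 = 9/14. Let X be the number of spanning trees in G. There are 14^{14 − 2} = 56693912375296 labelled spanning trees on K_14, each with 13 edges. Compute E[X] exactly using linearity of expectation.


K_14 has 14^{14 − 2} = 56693912375296 labelled spanning trees.
For each such spanning tree H, let X_H = 1 if all 13 edges of H are present in G. Then P[X_H = 1] = p^{13} = (9/14)^{13} = 2541865828329/793714773254144.
By linearity of expectation: E[X] = Σ_H E[X_H] = 56693912375296 · p^{13} = 56693912375296 · 2541865828329/793714773254144 = 2541865828329/14.
Numerically: E[X] ≈ 1.8156e+11.

E[X] = 56693912375296 · (9/14)^{13} = 2541865828329/14 ≈ 1.8156e+11.


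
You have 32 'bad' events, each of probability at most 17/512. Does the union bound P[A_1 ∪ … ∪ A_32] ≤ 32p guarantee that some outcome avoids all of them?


Union bound: P[∪_{i=1}^{32} A_i] ≤ Σ_i P[A_i] ≤ 32·p = 32·(17/512) = 17/16.
Numerically: 17/16 ≈ 1.06250.
Is 17/16 < 1? NO.
Since the bound 17/16 is ≥ 1, the union bound is uninformative here; it does NOT by itself certify existence.

32·p = 17/16 ≈ 1.06250; existence NOT certified by the union bound.


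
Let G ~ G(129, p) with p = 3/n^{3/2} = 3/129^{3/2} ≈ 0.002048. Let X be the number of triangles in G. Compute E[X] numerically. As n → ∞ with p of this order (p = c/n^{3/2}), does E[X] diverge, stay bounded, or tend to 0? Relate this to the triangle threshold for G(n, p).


Number of potential triangles: C(129, 3) = 349504.
Each occurs with probability p³ ≈ (0.002048)³ ≈ 8.584402e-09.
By linearity: E[X] = C(129, 3)·p³ ≈ 349504 · 8.584402e-09 ≈ 0.0030.
Since α = 3/2 > 1, p = c/n^{3/2} = o(1/n) is below the triangle threshold p ~ 1/n. Asymptotically E[X] ~ (c³/6)·n^{3(1−α)} = (3³/6)·n^{-1.5} → 0, so by Markov's inequality G has no triangles w.h.p.

E[X] ≈ 0.0030; in regime p = Θ(1/n^{3/2}) E[X] tends to 0 (below the triangle threshold p ~ 1/n).


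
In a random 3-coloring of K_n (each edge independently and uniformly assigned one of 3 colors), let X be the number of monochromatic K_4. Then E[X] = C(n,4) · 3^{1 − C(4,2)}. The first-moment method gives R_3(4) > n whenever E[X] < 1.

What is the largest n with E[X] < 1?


We need C(n, 4) · 3^{1 − 6} < 1, i.e. C(n, 4) < 3^{6 − 1} = 243.
Check values of n near the boundary:
  n = 9: C(9, 4) = 126; 126 < 243? YES
  n = 10: C(10, 4) = 210; 210 < 243? YES
  n = 11: C(11, 4) = 330; 330 < 243? NO
  n = 12: C(12, 4) = 495; 495 < 243? NO
The largest n with C(n, 4) < 243 is n = 10 (where E[X] = 70/81 ≈ 0.86420). Hence R_3(4) > 10, i.e. R_3(4) ≥ 11.

Largest n = 10; hence R_3(4) > 10.


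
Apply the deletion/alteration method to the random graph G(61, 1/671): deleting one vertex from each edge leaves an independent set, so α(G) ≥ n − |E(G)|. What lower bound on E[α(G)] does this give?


E[|E(G)|] = C(61, 2)·p = 1830 · (1/671) = 30/11.
E[α(G)] ≥ n − E[|E(G)|] = 61 − 30/11 = 641/11.
Numerically: ≈ 58.272727.
(This is only a lower bound; the true E[α(G)] may be larger.)

E[α(G)] ≥ 641/11 ≈ 58.272727.


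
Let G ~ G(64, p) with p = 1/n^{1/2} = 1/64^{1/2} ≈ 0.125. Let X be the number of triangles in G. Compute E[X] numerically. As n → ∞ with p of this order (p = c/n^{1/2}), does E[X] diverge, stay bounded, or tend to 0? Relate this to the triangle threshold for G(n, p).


Number of potential triangles: C(64, 3) = 41664.
Each occurs with probability p³ ≈ (0.125)³ ≈ 1.9531250e-03.
By linearity: E[X] = C(64, 3)·p³ ≈ 41664 · 1.9531250e-03 ≈ 81.37500.
Since α = 1/2 < 1, p = c/n^{1/2} ≫ 1/n is above the triangle threshold p ~ 1/n. Asymptotically E[X] ~ (c³/6)·n^{3(1−α)} = (1³/6)·n^{1.5} → ∞; triangles are abundant w.h.p.

E[X] ≈ 81.37500; in regime p = Θ(1/n^{1/2}) E[X] diverges (above the triangle threshold p ~ 1/n).


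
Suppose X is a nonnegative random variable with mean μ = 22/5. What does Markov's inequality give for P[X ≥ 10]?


μ = E[X] = 22/5, a = 10.
Markov: P[X ≥ 10] ≤ μ/a = (22/5)/10 = 11/25.
Numerically: ≈ 0.4400.
(Since a = 10 > μ = 4.4000, the bound 11/25 is < 1 and informative.)

P[X ≥ 10] ≤ 11/25 ≈ 0.4400.


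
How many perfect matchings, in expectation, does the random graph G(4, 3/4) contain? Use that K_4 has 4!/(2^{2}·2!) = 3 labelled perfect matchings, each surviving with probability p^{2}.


K_4 has 4!/(2^{2}·2!) = 3 labelled perfect matchings.
For each such perfect matching H, let X_H = 1 if all 2 edges of H are present in G. Then P[X_H = 1] = p^{2} = (3/4)^{2} = 9/16.
Summing the indicators: E[X] = Σ_H E[X_H] = 3 · p^{2} = 3 · 9/16 = 27/16.
Numerically: E[X] ≈ 1.6875.

E[X] = 3 · (3/4)^{2} = 27/16 ≈ 1.6875.


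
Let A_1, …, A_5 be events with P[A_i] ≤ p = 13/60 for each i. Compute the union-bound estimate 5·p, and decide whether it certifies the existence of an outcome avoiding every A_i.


Union bound: P[∪_{i=1}^{5} A_i] ≤ Σ_i P[A_i] ≤ 5·p = 5·(13/60) = 13/12.
Numerically: 13/12 ≈ 1.083.
Is 13/12 < 1? NO.
Since the bound 13/12 is ≥ 1, the union bound is uninformative here; it does NOT by itself certify existence.

5·p = 13/12 ≈ 1.083; existence NOT certified by the union bound.


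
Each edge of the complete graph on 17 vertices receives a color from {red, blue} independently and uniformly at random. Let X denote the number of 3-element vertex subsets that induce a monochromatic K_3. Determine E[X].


Let X = Σ_S X_S over the C(17, 3) = 680 subsets S of size 3, where X_S = 1 if the K_3 on S is monochromatic.
For a fixed S, the K_3 on S has C(3, 2) = 3 edges. P[all 3 edges red] = (1/2)^3, and likewise for blue, so P[monochromatic] = 2·(1/2)^3 = 2^{1 − 3} = 1/4.
By linearity of expectation: E[X] = C(17, 3) · 2^{1 − 3} = 680 · 1/4 = 170.
Numerically: E[X] ≈ 170.000.

E[X] = C(17,3)·2^(1−C(3,2)) = 170 ≈ 170.000.


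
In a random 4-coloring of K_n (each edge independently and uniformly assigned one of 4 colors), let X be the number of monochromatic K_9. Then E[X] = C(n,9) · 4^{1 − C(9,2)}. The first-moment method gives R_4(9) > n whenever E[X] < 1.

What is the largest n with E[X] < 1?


We need C(n, 9) · 4^{1 − 36} < 1, i.e. C(n, 9) < 4^{36 − 1} = 1180591620717411303424.
Check values of n near the boundary:
  n = 911: C(911, 9) = 1144686900492291197405; 1144686900492291197405 < 1180591620717411303424? YES
  n = 912: C(912, 9) = 1156095740032081475120; 1156095740032081475120 < 1180591620717411303424? YES
  n = 913: C(913, 9) = 1167605542753639808390; 1167605542753639808390 < 1180591620717411303424? YES
  n = 914: C(914, 9) = 1179217089587653905932; 1179217089587653905932 < 1180591620717411303424? YES
  n = 915: C(915, 9) = 1190931166636537885130; 1190931166636537885130 < 1180591620717411303424? NO
  n = 916: C(916, 9) = 1202748565202942340440; 1202748565202942340440 < 1180591620717411303424? NO
  n = 917: C(917, 9) = 1214670081818390006810; 1214670081818390006810 < 1180591620717411303424? NO
The largest n with C(n, 9) < 1180591620717411303424 is n = 914 (where E[X] = 294804272396913476483/295147905179352825856 ≈ 0.999). Hence R_4(9) > 914, i.e. R_4(9) ≥ 915.

Largest n = 914; hence R_4(9) > 914.


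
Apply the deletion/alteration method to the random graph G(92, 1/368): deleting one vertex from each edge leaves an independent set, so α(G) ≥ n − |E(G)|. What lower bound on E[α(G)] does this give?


E[|E(G)|] = C(92, 2)·p = 4186 · (1/368) = 91/8.
E[α(G)] ≥ n − E[|E(G)|] = 92 − 91/8 = 645/8.
Numerically: ≈ 80.62500.
(This is only a lower bound; the true E[α(G)] may be larger.)

E[α(G)] ≥ 645/8 ≈ 80.62500.


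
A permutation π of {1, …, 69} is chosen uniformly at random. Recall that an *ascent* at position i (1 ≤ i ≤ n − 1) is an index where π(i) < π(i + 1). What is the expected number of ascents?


Write X = Σ X_I over i = 1, …, 68, with X_I the indicator of one ascent.
There are 68 indicators.
For each fixed i, the pair (π(i), π(i+1)) is a uniformly random ordered pair of distinct values from {1, …, 69}; by symmetry P[π(i) < π(i+1)] = 1/2.
By linearity: E[X] = 68 · (1/2) = (69 − 1) · (1/2) = 34 ≈ 34.0000.

E[X] = 34 = 34.0000.


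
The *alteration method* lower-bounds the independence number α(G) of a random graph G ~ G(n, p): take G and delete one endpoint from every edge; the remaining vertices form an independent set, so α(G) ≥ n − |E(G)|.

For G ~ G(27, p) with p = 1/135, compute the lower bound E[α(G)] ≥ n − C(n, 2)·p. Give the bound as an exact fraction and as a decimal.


E[|E(G)|] = C(27, 2)·p = 351 · (1/135) = 13/5.
E[α(G)] ≥ n − E[|E(G)|] = 27 − 13/5 = 122/5.
Numerically: ≈ 24.400.
(This is only a lower bound; the true E[α(G)] may be larger.)

E[α(G)] ≥ 122/5 ≈ 24.400.


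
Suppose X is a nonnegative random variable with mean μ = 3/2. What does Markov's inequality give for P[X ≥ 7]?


μ = E[X] = 3/2, a = 7.
Markov: P[X ≥ 7] ≤ μ/a = (3/2)/7 = 3/14.
Numerically: ≈ 0.2143.
(Since a = 7 > μ = 1.5000, the bound 3/14 is < 1 and informative.)

P[X ≥ 7] ≤ 3/14 ≈ 0.2143.


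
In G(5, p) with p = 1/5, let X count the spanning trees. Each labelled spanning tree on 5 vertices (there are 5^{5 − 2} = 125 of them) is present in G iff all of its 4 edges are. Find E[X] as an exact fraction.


K_5 has 5^{5 − 2} = 125 labelled spanning trees.
For each such spanning tree H, let X_H = 1 if all 4 edges of H are present in G. Then P[X_H = 1] = p^{4} = (1/5)^{4} = 1/625.
By linearity of expectation: E[X] = Σ_H E[X_H] = 125 · p^{4} = 125 · 1/625 = 1/5.
Numerically: E[X] ≈ 0.2.

E[X] = 125 · (1/5)^{4} = 1/5 ≈ 0.2.


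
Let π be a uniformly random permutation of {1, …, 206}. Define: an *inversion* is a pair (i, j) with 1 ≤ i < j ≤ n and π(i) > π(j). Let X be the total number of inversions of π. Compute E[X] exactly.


Write X = Σ X_I over the C(206, 2) = 21115 pairs i < j, with X_I the indicator of one inversion.
There are 21115 indicators.
For each fixed pair i < j, the values π(i) and π(j) are two distinct elements of {1, …, 206} in uniformly random order; by symmetry P[π(i) > π(j)] = 1/2.
By linearity: E[X] = 21115 · (1/2) = C(206, 2) · (1/2) = 21115/2 = 21115/2 ≈ 10557.500000.

E[X] = 21115/2 = 10557.500000.


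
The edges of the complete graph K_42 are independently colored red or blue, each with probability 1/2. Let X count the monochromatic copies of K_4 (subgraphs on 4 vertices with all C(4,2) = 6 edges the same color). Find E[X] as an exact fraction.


Let X = Σ_S X_S over the C(42, 4) = 111930 subsets S of size 4, where X_S = 1 if the K_4 on S is monochromatic.
For a fixed S, the K_4 on S has C(4, 2) = 6 edges. P[all 6 edges red] = (1/2)^6, and likewise for blue, so P[monochromatic] = 2·(1/2)^6 = 2^{1 − 6} = 1/32.
By linearity: E[X] = C(42, 4) · 2^{1 − 6} = 111930 · 1/32 = 55965/16.
Numerically: E[X] ≈ 3497.8125.

E[X] = C(42,4)·2^(1−C(4,2)) = 55965/16 ≈ 3497.8125.


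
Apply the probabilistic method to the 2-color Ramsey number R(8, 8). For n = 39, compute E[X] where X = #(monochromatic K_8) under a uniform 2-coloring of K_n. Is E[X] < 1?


E[X] = C(39, 8) · 2^{1 − 28} = 61523748 · 2^{−27} = 61523748/134217728.
As a reduced fraction: E[X] = 15380937/33554432 ≈ 0.4583876.
Is E[X] < 1? YES.
Since E[X] < 1, there exists a 2-coloring of K_{39} with no monochromatic K_8; hence R(8, 8) > 39.

E[X] = 15380937/33554432 ≈ 0.4583876; E[X] < 1, so R(8, 8) > 39.


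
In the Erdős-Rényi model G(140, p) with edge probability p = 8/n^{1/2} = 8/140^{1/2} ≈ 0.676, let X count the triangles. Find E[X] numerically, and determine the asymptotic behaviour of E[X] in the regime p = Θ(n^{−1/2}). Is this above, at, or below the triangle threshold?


Number of potential triangles: C(140, 3) = 447580.
Each occurs with probability p³ ≈ (0.676)³ ≈ 3.09085e-01.
By linearity: E[X] = C(140, 3)·p³ ≈ 447580 · 3.09085e-01 ≈ 138340.257.
Since α = 1/2 < 1, p = c/n^{1/2} ≫ 1/n is above the triangle threshold p ~ 1/n. Asymptotically E[X] ~ (c³/6)·n^{3(1−α)} = (8³/6)·n^{1.5} → ∞; triangles are abundant w.h.p.

E[X] ≈ 138340.257; in regime p = Θ(1/n^{1/2}) E[X] diverges (above the triangle threshold p ~ 1/n).


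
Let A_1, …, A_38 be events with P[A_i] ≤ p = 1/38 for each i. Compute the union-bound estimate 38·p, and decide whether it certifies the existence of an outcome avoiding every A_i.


Union bound: P[∪_{i=1}^{38} A_i] ≤ Σ_i P[A_i] ≤ 38·p = 38·(1/38) = 1.
Numerically: 1 ≈ 1.0000.
Is 1 < 1? NO.
Since the bound 1 is ≥ 1, the union bound is uninformative here; it does NOT by itself certify existence.

38·p = 1 ≈ 1.0000; existence NOT certified by the union bound.


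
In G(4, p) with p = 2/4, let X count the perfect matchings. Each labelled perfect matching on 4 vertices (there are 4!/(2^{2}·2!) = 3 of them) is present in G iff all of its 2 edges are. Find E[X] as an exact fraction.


K_4 has 4!/(2^{2}·2!) = 3 labelled perfect matchings.
For each such perfect matching H, let X_H = 1 if all 2 edges of H are present in G. Then P[X_H = 1] = p^{2} = (1/2)^{2} = 1/4.
By linearity: E[X] = Σ_H E[X_H] = 3 · p^{2} = 3 · 1/4 = 3/4.
Numerically: E[X] ≈ 0.75.

E[X] = 3 · (1/2)^{2} = 3/4 ≈ 0.75.


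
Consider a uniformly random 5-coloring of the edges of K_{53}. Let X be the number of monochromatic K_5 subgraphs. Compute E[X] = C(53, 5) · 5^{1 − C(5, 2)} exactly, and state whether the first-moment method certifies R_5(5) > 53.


E[X] = C(53, 5) · 5^{1 − 10} = 2869685 · 5^{−9} = 2869685/1953125.
As a reduced fraction: E[X] = 573937/390625 ≈ 1.4692787.
Is E[X] < 1? NO.
Since E[X] ≥ 1, the first-moment bound is inconclusive at n = 53; it does NOT by itself certify R_5(5) > 53.

E[X] = 573937/390625 ≈ 1.4692787; E[X] ≥ 1; first-moment method inconclusive here.


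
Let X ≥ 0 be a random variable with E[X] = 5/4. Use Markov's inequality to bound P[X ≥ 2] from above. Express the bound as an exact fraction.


μ = E[X] = 5/4, a = 2.
Markov: P[X ≥ 2] ≤ μ/a = (5/4)/2 = 5/8.
Numerically: ≈ 0.625000.
(Since a = 2 > μ = 1.250000, the bound 5/8 is < 1 and informative.)

P[X ≥ 2] ≤ 5/8 ≈ 0.625000.


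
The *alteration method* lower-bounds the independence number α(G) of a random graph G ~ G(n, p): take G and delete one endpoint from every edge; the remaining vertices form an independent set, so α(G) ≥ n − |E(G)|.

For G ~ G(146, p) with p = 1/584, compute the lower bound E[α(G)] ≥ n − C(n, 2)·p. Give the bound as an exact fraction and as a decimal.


E[|E(G)|] = C(146, 2)·p = 10585 · (1/584) = 145/8.
E[α(G)] ≥ n − E[|E(G)|] = 146 − 145/8 = 1023/8.
Numerically: ≈ 127.8750.
(This is only a lower bound; the true E[α(G)] may be larger.)

E[α(G)] ≥ 1023/8 ≈ 127.8750.


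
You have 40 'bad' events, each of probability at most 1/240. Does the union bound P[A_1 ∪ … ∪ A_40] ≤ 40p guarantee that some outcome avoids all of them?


Union bound: P[∪_{i=1}^{40} A_i] ≤ Σ_i P[A_i] ≤ 40·p = 40·(1/240) = 1/6.
Numerically: 1/6 ≈ 0.167.
Is 1/6 < 1? YES.
Since P[∪ A_i] ≤ 1/6 < 1, the complement has P[∩ A_i^c] ≥ 1 − 1/6 = 5/6 > 0, so some outcome avoids every A_i.

40·p = 1/6 ≈ 0.167; existence CERTIFIED by the union bound.


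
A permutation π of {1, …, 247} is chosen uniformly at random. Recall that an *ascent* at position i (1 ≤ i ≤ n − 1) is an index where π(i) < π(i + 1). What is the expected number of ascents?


Write X = Σ X_I over i = 1, …, 246, with X_I the indicator of one ascent.
There are 246 indicators.
For each fixed i, the pair (π(i), π(i+1)) is a uniformly random ordered pair of distinct values from {1, …, 247}; by symmetry P[π(i) < π(i+1)] = 1/2.
By linearity: E[X] = 246 · (1/2) = (247 − 1) · (1/2) = 123 ≈ 123.000.

E[X] = 123 = 123.000.


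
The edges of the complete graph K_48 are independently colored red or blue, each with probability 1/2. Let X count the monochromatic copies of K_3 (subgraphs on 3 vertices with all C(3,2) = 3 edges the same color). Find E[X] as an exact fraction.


Let X = Σ_S X_S over the C(48, 3) = 17296 subsets S of size 3, where X_S = 1 if the K_3 on S is monochromatic.
For a fixed S, the K_3 on S has C(3, 2) = 3 edges. P[all 3 edges red] = (1/2)^3, and likewise for blue, so P[monochromatic] = 2·(1/2)^3 = 2^{1 − 3} = 1/4.
By linearity: E[X] = C(48, 3) · 2^{1 − 3} = 17296 · 1/4 = 4324.
Numerically: E[X] ≈ 4324.0000.

E[X] = C(48,3)·2^(1−C(3,2)) = 4324 ≈ 4324.0000.


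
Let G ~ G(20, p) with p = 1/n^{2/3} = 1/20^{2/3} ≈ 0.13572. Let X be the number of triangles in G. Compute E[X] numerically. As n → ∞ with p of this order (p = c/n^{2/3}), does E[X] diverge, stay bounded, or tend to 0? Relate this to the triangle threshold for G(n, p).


Number of potential triangles: C(20, 3) = 1140.
Each occurs with probability p³ ≈ (0.13572)³ ≈ 2.5000000e-03.
By linearity: E[X] = C(20, 3)·p³ ≈ 1140 · 2.5000000e-03 ≈ 2.85000.
Since α = 2/3 < 1, p = c/n^{2/3} ≫ 1/n is above the triangle threshold p ~ 1/n. Asymptotically E[X] ~ (c³/6)·n^{3(1−α)} = (1³/6)·n^{1} → ∞; triangles are abundant w.h.p.

E[X] ≈ 2.85000; in regime p = Θ(1/n^{2/3}) E[X] diverges (above the triangle threshold p ~ 1/n).


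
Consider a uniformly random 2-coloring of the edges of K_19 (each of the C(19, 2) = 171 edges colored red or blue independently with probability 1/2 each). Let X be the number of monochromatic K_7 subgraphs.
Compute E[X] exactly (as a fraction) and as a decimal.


Let X = Σ_S X_S over the C(19, 7) = 50388 subsets S of size 7, where X_S = 1 if the K_7 on S is monochromatic.
For a fixed S, the K_7 on S has C(7, 2) = 21 edges. P[all 21 edges red] = (1/2)^21, and likewise for blue, so P[monochromatic] = 2·(1/2)^21 = 2^{1 − 21} = 1/1048576.
By linearity of expectation: E[X] = C(19, 7) · 2^{1 − 21} = 50388 · 1/1048576 = 12597/262144.
Numerically: E[X] ≈ 0.048054.

E[X] = C(19,7)·2^(1−C(7,2)) = 12597/262144 ≈ 0.048054.


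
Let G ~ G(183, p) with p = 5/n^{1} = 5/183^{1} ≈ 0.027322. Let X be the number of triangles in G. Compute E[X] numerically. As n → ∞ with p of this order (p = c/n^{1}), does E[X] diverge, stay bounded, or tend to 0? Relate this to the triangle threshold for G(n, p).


Number of potential triangles: C(183, 3) = 1004731.
Each occurs with probability p³ ≈ (0.027322)³ ≈ 2.0396551e-05.
By linearity: E[X] = C(183, 3)·p³ ≈ 1004731 · 2.0396551e-05 ≈ 20.49305.
Here α = 1, so p = 5/n is exactly at the triangle threshold p ~ 1/n. Asymptotically E[X] → c³/6 = 5³/6 = 125/6 ≈ 20.83333, a bounded constant. In this regime the triangle count is asymptotically Poisson(c³/6).

E[X] ≈ 20.49305; in regime p = Θ(1/n^{1}) E[X] stays bounded (at the triangle threshold p ~ 1/n).


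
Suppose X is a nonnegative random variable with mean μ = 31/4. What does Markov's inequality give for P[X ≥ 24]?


μ = E[X] = 31/4, a = 24.
Markov: P[X ≥ 24] ≤ μ/a = (31/4)/24 = 31/96.
Numerically: ≈ 0.3229.
(Since a = 24 > μ = 7.7500, the bound 31/96 is < 1 and informative.)

P[X ≥ 24] ≤ 31/96 ≈ 0.3229.


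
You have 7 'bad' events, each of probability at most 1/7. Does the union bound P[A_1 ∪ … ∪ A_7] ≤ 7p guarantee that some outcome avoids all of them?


Union bound: P[∪_{i=1}^{7} A_i] ≤ Σ_i P[A_i] ≤ 7·p = 7·(1/7) = 1.
Numerically: 1 ≈ 1.0000.
Is 1 < 1? NO.
Since the bound 1 is ≥ 1, the union bound is uninformative here; it does NOT by itself certify existence.

7·p = 1 ≈ 1.0000; existence NOT certified by the union bound.


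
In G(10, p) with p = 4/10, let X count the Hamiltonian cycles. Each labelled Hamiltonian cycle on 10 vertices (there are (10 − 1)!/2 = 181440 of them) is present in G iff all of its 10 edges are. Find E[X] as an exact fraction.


K_10 has (10 − 1)!/2 = 181440 labelled Hamiltonian cycles.
For each such Hamiltonian cycle H, let X_H = 1 if all 10 edges of H are present in G. Then P[X_H = 1] = p^{10} = (2/5)^{10} = 1024/9765625.
By linearity: E[X] = Σ_H E[X_H] = 181440 · p^{10} = 181440 · 1024/9765625 = 37158912/1953125.
Numerically: E[X] ≈ 19.03.

E[X] = 181440 · (2/5)^{10} = 37158912/1953125 ≈ 19.03.


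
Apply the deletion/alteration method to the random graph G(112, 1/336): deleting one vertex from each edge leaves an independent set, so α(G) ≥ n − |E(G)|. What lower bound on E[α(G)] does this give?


E[|E(G)|] = C(112, 2)·p = 6216 · (1/336) = 37/2.
E[α(G)] ≥ n − E[|E(G)|] = 112 − 37/2 = 187/2.
Numerically: ≈ 93.50000.
(This is only a lower bound; the true E[α(G)] may be larger.)

E[α(G)] ≥ 187/2 ≈ 93.50000.


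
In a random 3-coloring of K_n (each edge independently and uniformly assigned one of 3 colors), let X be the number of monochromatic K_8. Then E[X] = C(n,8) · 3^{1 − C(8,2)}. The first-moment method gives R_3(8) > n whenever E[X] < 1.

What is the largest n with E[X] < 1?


We need C(n, 8) · 3^{1 − 28} < 1, i.e. C(n, 8) < 3^{28 − 1} = 7625597484987.
Check values of n near the boundary:
  n = 154: C(154, 8) = 6521818990995; 6521818990995 < 7625597484987? YES
  n = 155: C(155, 8) = 6876747915675; 6876747915675 < 7625597484987? YES
  n = 156: C(156, 8) = 7248464019225; 7248464019225 < 7625597484987? YES
  n = 157: C(157, 8) = 7637643295425; 7637643295425 < 7625597484987? NO
The largest n with C(n, 8) < 7625597484987 is n = 156 (where E[X] = 805384891025/847288609443 ≈ 0.9505). Hence R_3(8) > 156, i.e. R_3(8) ≥ 157.

Largest n = 156; hence R_3(8) > 156.


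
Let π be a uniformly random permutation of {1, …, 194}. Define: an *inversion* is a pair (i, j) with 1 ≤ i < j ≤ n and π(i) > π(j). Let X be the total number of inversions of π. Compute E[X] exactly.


Write X = Σ X_I over the C(194, 2) = 18721 pairs i < j, with X_I the indicator of one inversion.
There are 18721 indicators.
For each fixed pair i < j, the values π(i) and π(j) are two distinct elements of {1, …, 194} in uniformly random order; by symmetry P[π(i) > π(j)] = 1/2.
By linearity: E[X] = 18721 · (1/2) = C(194, 2) · (1/2) = 18721/2 = 18721/2 ≈ 9360.500000.

E[X] = 18721/2 = 9360.500000.
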